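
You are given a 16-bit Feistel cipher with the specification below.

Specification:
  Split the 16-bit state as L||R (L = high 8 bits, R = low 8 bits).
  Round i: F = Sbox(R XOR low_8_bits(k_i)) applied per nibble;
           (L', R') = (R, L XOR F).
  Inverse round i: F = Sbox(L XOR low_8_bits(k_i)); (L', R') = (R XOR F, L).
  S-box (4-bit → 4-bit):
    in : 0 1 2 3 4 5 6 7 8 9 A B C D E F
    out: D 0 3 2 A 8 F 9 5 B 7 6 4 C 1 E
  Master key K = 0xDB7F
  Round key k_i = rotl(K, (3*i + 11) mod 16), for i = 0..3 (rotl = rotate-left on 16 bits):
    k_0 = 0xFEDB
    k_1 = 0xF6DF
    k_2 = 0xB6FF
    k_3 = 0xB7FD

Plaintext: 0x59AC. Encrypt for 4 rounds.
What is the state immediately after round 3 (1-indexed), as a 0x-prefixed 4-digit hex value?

0xA24C

s_0 = plaintext = 0x59AC
s_1 = Round(s_0, k_0) = 0xACC0
s_2 = Round(s_1, k_1) = 0xC0A2
s_3 = Round(s_2, k_2) = 0xA24C
s_4 = Round(s_3, k_3) = 0x4CC2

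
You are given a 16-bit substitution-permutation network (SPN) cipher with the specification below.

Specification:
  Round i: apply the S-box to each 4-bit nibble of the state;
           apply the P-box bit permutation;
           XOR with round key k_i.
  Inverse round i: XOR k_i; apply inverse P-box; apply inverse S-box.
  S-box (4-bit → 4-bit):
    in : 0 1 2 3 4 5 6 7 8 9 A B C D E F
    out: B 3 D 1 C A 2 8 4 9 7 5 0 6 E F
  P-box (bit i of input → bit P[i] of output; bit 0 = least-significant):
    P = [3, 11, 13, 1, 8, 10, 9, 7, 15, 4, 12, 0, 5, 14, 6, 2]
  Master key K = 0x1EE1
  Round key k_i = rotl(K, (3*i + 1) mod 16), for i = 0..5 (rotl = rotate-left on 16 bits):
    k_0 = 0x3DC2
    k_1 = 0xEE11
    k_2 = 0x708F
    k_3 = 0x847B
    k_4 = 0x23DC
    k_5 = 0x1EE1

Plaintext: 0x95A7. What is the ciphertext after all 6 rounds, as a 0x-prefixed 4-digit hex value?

0xA415

s_0 = plaintext = 0x95A7
s_1 = Round(s_0, k_0) = 0x3AF5
s_2 = Round(s_1, k_1) = 0x71A3
s_3 = Round(s_2, k_2) = 0xF793
s_4 = Round(s_3, k_3) = 0xC596
s_5 = Round(s_4, k_4) = 0x2A4D
s_6 = Round(s_5, k_5) = 0xA415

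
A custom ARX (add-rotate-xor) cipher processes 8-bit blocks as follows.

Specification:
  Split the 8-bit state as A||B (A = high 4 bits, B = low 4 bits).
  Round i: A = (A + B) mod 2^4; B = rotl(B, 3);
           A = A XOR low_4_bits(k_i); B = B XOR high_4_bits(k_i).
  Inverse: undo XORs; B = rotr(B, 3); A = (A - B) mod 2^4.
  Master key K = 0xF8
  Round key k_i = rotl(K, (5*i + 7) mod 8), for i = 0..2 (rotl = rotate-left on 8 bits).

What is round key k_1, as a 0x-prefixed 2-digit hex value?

0x8F

K = 0xF8
k_0 = rotl(K, (5*0+7) mod 8) = rotl(K, 7) = 0x7C
k_1 = rotl(K, (5*1+7) mod 8) = rotl(K, 4) = 0x8F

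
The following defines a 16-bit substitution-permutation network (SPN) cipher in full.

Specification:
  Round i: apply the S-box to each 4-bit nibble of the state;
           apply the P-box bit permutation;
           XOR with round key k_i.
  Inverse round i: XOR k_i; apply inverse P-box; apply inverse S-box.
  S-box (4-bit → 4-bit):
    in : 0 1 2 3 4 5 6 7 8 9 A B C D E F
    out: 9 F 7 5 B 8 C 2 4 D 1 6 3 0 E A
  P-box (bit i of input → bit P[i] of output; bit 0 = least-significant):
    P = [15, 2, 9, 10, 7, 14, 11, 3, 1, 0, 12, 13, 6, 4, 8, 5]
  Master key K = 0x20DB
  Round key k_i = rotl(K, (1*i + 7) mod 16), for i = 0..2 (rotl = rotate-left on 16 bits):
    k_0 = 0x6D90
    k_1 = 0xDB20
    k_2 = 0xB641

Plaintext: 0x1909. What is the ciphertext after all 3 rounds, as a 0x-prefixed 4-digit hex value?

0x6EE3

s_0 = plaintext = 0x1909
s_1 = Round(s_0, k_0) = 0xDA6A
s_2 = Round(s_1, k_1) = 0x532A
s_3 = Round(s_2, k_2) = 0x6EE3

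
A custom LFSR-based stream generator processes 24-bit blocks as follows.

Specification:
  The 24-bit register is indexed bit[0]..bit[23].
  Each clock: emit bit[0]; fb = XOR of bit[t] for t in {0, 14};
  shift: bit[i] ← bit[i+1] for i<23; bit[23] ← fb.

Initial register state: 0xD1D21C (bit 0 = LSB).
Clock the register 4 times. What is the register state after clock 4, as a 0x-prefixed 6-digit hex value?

0xBD1D21

reg_0 = 0xD1D21C
clock 1: out=0, reg = 0xE8E90E
clock 2: out=0, reg = 0xF47487
clock 3: out=1, reg = 0x7A3A43
clock 4: out=1, reg = 0xBD1D21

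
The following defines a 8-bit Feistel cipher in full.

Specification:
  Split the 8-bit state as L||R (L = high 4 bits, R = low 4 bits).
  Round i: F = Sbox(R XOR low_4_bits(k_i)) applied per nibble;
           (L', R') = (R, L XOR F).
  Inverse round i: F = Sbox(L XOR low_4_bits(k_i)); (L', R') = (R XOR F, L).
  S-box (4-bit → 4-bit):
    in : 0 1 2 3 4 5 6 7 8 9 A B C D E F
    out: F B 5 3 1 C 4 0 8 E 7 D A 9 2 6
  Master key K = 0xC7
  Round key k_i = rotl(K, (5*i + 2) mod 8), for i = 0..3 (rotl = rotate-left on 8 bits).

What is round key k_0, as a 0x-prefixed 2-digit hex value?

0x1F

K = 0xC7
k_0 = rotl(K, (5*0+2) mod 8) = rotl(K, 2) = 0x1F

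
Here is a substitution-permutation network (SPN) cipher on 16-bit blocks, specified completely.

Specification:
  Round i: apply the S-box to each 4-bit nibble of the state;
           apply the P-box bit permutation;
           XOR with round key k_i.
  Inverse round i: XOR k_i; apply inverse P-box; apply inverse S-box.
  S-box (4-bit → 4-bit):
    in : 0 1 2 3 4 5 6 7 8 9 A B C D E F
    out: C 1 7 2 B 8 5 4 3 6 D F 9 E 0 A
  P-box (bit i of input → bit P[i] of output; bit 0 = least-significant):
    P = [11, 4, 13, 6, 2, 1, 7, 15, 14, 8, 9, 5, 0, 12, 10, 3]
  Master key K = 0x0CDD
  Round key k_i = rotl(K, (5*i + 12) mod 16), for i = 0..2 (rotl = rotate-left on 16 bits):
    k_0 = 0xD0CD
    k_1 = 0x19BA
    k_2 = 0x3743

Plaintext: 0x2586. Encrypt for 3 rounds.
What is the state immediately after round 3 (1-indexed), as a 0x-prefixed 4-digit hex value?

0xDB81

s_0 = plaintext = 0x2586
s_1 = Round(s_0, k_0) = 0xECEA
s_2 = Round(s_1, k_1) = 0x71DA
s_3 = Round(s_2, k_2) = 0xDB81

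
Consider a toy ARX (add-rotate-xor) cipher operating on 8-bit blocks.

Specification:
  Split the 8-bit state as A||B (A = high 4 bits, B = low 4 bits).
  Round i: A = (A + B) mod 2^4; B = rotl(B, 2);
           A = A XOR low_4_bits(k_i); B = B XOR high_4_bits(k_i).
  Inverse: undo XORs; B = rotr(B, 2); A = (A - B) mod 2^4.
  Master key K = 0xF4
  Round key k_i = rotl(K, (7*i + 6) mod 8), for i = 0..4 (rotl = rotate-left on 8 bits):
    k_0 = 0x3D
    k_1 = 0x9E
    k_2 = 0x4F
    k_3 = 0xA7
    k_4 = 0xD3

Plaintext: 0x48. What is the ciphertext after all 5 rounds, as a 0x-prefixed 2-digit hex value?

0x74

s_0 = plaintext = 0x48
s_1 = Round(s_0, k_0) = 0x11
s_2 = Round(s_1, k_1) = 0xCD
s_3 = Round(s_2, k_2) = 0x63
s_4 = Round(s_3, k_3) = 0xE6
s_5 = Round(s_4, k_4) = 0x74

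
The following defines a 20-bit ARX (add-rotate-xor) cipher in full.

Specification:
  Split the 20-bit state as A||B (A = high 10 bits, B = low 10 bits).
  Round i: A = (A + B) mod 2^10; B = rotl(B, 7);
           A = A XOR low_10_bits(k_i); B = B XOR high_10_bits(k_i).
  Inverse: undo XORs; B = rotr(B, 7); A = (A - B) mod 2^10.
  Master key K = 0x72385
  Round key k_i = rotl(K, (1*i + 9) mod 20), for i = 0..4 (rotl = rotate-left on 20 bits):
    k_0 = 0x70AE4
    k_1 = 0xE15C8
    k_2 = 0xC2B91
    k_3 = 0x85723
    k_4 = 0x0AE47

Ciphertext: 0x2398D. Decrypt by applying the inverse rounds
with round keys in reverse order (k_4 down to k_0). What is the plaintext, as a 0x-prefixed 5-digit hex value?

s_0 = ciphertext = 0x2398D
s_1 = InvRound(s_0, k_4) = 0x65933
s_2 = InvRound(s_1, k_3) = 0x5FD36
s_3 = InvRound(s_2, k_2) = 0x429E4
s_4 = InvRound(s_3, k_1) = 0x6DB0C
s_5 = InvRound(s_4, k_0) = 0x37675

0x37675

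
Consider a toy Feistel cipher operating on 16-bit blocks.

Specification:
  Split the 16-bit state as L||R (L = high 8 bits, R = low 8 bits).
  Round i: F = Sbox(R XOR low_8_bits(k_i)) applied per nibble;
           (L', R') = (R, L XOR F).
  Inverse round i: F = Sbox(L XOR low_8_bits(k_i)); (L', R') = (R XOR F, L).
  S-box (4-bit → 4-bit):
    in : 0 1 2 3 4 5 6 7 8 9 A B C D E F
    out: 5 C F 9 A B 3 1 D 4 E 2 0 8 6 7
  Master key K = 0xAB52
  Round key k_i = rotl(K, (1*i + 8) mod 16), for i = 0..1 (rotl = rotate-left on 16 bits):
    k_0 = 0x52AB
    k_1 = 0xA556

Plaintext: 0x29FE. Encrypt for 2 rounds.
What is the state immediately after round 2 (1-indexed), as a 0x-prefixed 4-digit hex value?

0x92F4

s_0 = plaintext = 0x29FE
s_1 = Round(s_0, k_0) = 0xFE92
s_2 = Round(s_1, k_1) = 0x92F4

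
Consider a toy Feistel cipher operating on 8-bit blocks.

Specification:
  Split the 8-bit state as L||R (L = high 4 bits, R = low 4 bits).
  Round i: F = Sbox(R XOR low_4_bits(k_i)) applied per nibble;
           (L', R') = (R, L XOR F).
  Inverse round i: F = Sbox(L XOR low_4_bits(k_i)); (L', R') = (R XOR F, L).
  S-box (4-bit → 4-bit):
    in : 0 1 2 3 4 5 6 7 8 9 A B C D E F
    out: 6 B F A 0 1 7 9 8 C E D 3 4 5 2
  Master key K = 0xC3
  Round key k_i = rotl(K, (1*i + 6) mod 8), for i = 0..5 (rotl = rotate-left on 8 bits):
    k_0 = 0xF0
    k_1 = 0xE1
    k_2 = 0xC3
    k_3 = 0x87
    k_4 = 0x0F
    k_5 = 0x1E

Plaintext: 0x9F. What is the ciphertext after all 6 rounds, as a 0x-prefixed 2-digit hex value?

s_0 = plaintext = 0x9F
s_1 = Round(s_0, k_0) = 0xFB
s_2 = Round(s_1, k_1) = 0xB1
s_3 = Round(s_2, k_2) = 0x14
s_4 = Round(s_3, k_3) = 0x4B
s_5 = Round(s_4, k_4) = 0xB4
s_6 = Round(s_5, k_5) = 0x45

0x45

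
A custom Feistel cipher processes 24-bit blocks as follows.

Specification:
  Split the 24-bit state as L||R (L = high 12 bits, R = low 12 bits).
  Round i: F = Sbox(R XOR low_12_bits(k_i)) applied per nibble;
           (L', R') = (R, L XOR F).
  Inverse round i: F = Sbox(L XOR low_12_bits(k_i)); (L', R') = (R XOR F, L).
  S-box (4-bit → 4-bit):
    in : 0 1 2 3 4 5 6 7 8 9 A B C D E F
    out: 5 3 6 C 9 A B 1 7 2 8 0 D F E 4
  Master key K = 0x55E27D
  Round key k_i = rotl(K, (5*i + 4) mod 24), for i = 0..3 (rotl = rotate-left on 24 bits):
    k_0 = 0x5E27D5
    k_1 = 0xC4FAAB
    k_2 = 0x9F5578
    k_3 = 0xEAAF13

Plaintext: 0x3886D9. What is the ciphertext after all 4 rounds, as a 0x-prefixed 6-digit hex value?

0x0D1A11

s_0 = plaintext = 0x3886D9
s_1 = Round(s_0, k_0) = 0x6D90D5
s_2 = Round(s_1, k_1) = 0x0D5EC7
s_3 = Round(s_2, k_2) = 0xEC70D1
s_4 = Round(s_3, k_3) = 0x0D1A11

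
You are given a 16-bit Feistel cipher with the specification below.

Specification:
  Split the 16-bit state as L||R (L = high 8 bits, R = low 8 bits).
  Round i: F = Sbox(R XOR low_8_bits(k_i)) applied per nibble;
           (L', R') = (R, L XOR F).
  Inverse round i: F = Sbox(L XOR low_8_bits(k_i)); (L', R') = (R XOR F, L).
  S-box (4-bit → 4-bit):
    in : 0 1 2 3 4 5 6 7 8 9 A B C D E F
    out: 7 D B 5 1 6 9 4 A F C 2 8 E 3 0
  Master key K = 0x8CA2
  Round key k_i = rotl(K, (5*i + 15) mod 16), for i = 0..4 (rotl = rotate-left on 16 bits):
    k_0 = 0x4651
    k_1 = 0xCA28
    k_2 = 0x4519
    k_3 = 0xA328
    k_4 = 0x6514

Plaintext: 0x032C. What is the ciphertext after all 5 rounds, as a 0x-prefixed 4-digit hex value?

0x7D17

s_0 = plaintext = 0x032C
s_1 = Round(s_0, k_0) = 0x2C4D
s_2 = Round(s_1, k_1) = 0x4DBA
s_3 = Round(s_2, k_2) = 0xBA88
s_4 = Round(s_3, k_3) = 0x887D
s_5 = Round(s_4, k_4) = 0x7D17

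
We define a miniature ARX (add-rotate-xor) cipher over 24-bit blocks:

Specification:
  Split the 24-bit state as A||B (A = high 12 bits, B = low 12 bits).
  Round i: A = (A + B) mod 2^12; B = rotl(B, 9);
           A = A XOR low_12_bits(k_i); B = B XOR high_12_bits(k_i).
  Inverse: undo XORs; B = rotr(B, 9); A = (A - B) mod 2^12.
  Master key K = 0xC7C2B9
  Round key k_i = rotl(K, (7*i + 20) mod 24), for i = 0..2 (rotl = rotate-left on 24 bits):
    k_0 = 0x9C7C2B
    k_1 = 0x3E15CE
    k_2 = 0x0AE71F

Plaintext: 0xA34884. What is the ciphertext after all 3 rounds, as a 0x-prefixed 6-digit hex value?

0xF80711

s_0 = plaintext = 0xA34884
s_1 = Round(s_0, k_0) = 0xE930D7
s_2 = Round(s_1, k_1) = 0xAA4DFB
s_3 = Round(s_2, k_2) = 0xF80711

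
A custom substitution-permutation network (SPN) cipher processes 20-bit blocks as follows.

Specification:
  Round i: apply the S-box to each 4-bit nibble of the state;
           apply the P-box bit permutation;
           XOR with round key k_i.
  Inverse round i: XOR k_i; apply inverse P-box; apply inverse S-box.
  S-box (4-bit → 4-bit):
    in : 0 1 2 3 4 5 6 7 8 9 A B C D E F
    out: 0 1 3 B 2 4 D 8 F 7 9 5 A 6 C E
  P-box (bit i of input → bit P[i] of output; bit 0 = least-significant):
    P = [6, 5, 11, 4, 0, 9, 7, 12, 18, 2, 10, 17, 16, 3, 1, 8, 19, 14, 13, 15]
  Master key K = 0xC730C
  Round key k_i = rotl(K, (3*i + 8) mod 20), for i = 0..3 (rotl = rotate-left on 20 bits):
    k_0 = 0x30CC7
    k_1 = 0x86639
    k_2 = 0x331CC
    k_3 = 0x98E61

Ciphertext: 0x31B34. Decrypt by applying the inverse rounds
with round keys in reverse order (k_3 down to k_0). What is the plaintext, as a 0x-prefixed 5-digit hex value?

s_0 = ciphertext = 0x31B34
s_1 = InvRound(s_0, k_3) = 0xA7FAA
s_2 = InvRound(s_1, k_2) = 0x2BD49
s_3 = InvRound(s_2, k_1) = 0x377C8
s_4 = InvRound(s_3, k_0) = 0xDF435

0xDF435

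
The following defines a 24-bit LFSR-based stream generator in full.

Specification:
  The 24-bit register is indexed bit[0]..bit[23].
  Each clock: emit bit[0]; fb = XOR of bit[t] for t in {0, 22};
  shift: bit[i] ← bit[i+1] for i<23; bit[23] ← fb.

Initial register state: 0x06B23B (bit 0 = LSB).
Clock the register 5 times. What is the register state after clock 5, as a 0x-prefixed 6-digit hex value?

0x383591

reg_0 = 0x06B23B
clock 1: out=1, reg = 0x83591D
clock 2: out=1, reg = 0xC1AC8E
clock 3: out=0, reg = 0xE0D647
clock 4: out=1, reg = 0x706B23
clock 5: out=1, reg = 0x383591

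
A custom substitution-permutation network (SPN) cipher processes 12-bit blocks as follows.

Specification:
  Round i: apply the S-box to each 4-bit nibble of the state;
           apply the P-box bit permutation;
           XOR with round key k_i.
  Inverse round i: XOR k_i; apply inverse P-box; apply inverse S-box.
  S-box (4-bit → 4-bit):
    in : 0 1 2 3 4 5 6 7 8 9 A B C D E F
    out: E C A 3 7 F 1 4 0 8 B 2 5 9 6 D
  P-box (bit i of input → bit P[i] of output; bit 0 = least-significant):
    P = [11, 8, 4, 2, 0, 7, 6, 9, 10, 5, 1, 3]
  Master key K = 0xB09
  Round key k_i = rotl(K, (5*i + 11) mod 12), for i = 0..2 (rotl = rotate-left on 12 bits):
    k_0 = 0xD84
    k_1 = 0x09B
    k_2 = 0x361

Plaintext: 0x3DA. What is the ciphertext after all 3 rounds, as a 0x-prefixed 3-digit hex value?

0x9C9

s_0 = plaintext = 0x3DA
s_1 = Round(s_0, k_0) = 0x2A1
s_2 = Round(s_1, k_1) = 0x226
s_3 = Round(s_2, k_2) = 0x9C9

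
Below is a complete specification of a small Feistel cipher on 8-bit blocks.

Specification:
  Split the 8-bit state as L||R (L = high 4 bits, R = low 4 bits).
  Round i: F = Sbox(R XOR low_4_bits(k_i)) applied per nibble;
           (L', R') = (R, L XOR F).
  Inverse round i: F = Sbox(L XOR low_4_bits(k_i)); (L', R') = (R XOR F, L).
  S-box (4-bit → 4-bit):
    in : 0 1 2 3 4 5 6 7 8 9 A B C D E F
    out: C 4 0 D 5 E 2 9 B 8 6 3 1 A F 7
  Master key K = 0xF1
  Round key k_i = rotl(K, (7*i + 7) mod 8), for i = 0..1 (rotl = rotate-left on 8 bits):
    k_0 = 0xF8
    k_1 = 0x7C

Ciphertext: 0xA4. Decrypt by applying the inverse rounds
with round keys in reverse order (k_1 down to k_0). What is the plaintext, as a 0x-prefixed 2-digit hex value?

0x56

s_0 = ciphertext = 0xA4
s_1 = InvRound(s_0, k_1) = 0x6A
s_2 = InvRound(s_1, k_0) = 0x56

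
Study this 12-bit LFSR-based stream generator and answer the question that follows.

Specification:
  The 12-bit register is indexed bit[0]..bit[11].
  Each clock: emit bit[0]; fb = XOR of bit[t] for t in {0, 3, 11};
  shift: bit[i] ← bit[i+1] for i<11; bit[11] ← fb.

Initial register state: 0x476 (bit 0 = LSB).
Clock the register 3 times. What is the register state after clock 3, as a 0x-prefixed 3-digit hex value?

reg_0 = 0x476
clock 1: out=0, reg = 0x23B
clock 2: out=1, reg = 0x11D
clock 3: out=1, reg = 0x08E

0x08E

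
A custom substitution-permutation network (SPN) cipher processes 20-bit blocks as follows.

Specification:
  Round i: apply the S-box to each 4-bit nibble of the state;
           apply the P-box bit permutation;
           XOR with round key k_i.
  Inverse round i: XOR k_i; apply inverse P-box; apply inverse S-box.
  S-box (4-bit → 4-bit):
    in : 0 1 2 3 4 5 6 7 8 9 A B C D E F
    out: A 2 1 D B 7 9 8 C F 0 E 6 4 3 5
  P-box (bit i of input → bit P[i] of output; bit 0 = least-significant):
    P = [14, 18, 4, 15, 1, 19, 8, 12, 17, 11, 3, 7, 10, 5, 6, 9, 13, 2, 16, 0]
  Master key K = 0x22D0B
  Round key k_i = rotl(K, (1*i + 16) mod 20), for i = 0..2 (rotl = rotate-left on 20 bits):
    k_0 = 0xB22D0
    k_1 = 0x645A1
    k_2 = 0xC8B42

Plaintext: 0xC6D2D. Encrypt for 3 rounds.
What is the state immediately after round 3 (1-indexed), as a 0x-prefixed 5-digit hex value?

s_0 = plaintext = 0xC6D2D
s_1 = Round(s_0, k_0) = 0xA24CE
s_2 = Round(s_1, k_1) = 0x80821
s_3 = Round(s_2, k_2) = 0x989E9

0x989E9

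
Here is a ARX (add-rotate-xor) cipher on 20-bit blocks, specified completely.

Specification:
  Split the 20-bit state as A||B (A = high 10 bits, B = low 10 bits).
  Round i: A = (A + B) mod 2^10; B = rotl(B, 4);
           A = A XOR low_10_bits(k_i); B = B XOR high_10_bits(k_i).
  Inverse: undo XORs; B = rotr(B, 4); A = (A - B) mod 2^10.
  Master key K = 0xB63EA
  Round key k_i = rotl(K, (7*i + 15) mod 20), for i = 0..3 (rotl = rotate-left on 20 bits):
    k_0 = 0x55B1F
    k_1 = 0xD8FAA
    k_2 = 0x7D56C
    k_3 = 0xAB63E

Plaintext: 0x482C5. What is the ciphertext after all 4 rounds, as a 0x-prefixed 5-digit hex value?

s_0 = plaintext = 0x482C5
s_1 = Round(s_0, k_0) = 0x3E90D
s_2 = Round(s_1, k_1) = 0x6B7B7
s_3 = Round(s_2, k_2) = 0x0228B
s_4 = Round(s_3, k_3) = 0x2B617

0x2B617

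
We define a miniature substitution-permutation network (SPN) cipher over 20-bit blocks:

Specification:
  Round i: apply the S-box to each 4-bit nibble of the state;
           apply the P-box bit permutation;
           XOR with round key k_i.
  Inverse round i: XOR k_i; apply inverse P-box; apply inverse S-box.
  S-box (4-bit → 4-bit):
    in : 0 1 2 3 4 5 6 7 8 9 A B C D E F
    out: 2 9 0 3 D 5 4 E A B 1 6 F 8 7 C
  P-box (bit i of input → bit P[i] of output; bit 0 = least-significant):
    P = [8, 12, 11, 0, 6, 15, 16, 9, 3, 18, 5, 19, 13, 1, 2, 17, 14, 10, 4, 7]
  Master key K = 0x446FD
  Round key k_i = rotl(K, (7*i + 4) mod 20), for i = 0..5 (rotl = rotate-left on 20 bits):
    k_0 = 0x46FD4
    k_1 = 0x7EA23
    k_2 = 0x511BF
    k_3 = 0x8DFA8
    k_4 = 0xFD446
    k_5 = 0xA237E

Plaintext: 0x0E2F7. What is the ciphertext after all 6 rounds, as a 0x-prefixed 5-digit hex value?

s_0 = plaintext = 0x0E2F7
s_1 = Round(s_0, k_0) = 0x551D3
s_2 = Round(s_1, k_1) = 0xF993F
s_3 = Round(s_2, k_2) = 0xBB964
s_4 = Round(s_3, k_3) = 0x5D2B7
s_5 = Round(s_4, k_4) = 0xC0C57
s_6 = Round(s_5, k_5) = 0x77F85

0x77F85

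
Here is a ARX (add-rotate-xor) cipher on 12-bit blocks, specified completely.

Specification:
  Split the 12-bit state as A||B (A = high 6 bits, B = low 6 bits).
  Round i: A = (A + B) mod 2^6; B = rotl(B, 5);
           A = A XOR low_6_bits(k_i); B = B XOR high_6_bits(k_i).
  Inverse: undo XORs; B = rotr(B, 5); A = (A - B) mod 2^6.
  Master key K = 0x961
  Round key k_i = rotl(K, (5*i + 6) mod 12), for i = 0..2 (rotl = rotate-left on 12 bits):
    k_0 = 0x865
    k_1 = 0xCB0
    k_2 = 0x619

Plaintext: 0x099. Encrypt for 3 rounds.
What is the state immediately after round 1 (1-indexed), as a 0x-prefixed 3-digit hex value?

s_0 = plaintext = 0x099
s_1 = Round(s_0, k_0) = 0xF8D
s_2 = Round(s_1, k_1) = 0xED4
s_3 = Round(s_2, k_2) = 0x592

0xF8D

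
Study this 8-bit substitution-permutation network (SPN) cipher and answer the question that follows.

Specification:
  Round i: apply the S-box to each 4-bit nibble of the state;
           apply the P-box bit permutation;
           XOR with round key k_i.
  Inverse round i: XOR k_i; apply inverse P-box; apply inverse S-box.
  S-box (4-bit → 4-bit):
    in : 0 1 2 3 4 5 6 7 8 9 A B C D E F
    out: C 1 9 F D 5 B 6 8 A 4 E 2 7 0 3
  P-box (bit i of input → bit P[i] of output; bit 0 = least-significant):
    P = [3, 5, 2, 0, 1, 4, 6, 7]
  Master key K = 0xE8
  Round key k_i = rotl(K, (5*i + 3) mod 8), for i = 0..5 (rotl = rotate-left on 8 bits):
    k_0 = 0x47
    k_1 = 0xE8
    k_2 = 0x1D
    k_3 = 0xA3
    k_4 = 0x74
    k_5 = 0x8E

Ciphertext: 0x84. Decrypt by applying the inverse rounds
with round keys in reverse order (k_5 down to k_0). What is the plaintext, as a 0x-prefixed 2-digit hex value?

0xFB

s_0 = ciphertext = 0x84
s_1 = InvRound(s_0, k_5) = 0x11
s_2 = InvRound(s_1, k_4) = 0xAB
s_3 = InvRound(s_2, k_3) = 0xE1
s_4 = InvRound(s_3, k_2) = 0xBD
s_5 = InvRound(s_4, k_1) = 0x70
s_6 = InvRound(s_5, k_0) = 0xFB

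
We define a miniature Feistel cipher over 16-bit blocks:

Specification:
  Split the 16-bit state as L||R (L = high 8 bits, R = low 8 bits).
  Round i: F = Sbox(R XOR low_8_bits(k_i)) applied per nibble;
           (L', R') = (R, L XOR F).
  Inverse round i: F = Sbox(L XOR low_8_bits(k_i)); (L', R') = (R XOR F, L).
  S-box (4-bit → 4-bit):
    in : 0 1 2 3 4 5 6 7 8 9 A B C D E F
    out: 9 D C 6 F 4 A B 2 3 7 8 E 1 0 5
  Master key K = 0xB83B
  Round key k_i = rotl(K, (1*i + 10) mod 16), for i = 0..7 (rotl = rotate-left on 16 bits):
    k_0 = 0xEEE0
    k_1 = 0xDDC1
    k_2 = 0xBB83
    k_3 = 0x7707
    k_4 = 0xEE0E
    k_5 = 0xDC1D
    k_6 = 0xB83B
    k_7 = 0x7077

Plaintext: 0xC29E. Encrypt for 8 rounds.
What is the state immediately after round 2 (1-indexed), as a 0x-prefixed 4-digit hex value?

s_0 = plaintext = 0xC29E
s_1 = Round(s_0, k_0) = 0x9E72
s_2 = Round(s_1, k_1) = 0x7218
s_3 = Round(s_2, k_2) = 0x184A
s_4 = Round(s_3, k_3) = 0x4AE9
s_5 = Round(s_4, k_4) = 0xE941
s_6 = Round(s_5, k_5) = 0x41A7
s_7 = Round(s_6, k_6) = 0xA77F
s_8 = Round(s_7, k_7) = 0x7F35

0x7218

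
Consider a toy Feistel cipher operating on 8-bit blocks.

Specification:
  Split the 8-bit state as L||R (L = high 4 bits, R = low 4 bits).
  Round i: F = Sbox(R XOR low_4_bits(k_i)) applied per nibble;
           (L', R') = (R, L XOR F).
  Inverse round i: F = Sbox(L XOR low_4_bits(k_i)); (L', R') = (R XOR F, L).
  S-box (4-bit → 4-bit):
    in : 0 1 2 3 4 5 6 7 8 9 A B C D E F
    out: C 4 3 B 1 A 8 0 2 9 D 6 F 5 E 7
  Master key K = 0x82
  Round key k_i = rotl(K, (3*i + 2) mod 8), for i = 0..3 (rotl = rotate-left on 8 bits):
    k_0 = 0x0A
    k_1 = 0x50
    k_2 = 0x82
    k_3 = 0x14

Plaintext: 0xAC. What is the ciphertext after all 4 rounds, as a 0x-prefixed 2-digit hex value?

0x74

s_0 = plaintext = 0xAC
s_1 = Round(s_0, k_0) = 0xC2
s_2 = Round(s_1, k_1) = 0x2F
s_3 = Round(s_2, k_2) = 0xF7
s_4 = Round(s_3, k_3) = 0x74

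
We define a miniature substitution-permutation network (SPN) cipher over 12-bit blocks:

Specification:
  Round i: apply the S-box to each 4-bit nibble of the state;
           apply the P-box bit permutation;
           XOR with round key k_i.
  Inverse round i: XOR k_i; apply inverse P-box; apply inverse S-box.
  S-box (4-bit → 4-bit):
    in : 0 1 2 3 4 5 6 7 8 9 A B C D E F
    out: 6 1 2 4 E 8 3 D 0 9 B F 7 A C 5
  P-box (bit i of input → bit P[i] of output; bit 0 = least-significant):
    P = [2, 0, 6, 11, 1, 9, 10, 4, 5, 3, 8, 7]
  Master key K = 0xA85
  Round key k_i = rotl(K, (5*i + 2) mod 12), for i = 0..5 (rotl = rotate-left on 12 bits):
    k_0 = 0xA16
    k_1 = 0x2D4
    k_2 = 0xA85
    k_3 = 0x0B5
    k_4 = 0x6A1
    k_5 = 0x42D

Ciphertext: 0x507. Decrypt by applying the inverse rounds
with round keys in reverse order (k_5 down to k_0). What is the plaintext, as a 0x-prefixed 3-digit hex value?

s_0 = ciphertext = 0x507
s_1 = InvRound(s_0, k_5) = 0xC18
s_2 = InvRound(s_1, k_4) = 0xADD
s_3 = InvRound(s_2, k_3) = 0x62E
s_4 = InvRound(s_3, k_2) = 0xAFD
s_5 = InvRound(s_4, k_1) = 0x68D
s_6 = InvRound(s_5, k_0) = 0xD7D

0xD7D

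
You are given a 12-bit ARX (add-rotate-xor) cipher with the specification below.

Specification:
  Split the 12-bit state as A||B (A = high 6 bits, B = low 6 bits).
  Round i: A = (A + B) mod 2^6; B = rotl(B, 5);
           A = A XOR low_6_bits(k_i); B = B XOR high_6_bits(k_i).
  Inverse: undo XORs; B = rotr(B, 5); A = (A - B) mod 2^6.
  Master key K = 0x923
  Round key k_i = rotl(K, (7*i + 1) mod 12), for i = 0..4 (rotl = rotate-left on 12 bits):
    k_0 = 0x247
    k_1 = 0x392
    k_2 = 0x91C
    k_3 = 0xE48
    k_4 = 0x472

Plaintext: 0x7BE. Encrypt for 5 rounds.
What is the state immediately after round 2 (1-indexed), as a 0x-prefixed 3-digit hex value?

s_0 = plaintext = 0x7BE
s_1 = Round(s_0, k_0) = 0x6D6
s_2 = Round(s_1, k_1) = 0x8C5
s_3 = Round(s_2, k_2) = 0xD06
s_4 = Round(s_3, k_3) = 0xCBA
s_5 = Round(s_4, k_4) = 0x78C

0x8C5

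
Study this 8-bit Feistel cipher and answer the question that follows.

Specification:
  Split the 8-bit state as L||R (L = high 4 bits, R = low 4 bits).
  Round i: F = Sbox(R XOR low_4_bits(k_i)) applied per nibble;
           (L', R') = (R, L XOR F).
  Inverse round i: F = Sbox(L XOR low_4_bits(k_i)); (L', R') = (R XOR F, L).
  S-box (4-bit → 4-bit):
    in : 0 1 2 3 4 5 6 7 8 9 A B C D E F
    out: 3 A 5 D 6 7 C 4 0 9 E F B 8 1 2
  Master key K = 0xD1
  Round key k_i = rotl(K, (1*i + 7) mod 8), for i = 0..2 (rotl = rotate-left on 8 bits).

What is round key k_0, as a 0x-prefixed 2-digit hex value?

K = 0xD1
k_0 = rotl(K, (1*0+7) mod 8) = rotl(K, 7) = 0xE8

0xE8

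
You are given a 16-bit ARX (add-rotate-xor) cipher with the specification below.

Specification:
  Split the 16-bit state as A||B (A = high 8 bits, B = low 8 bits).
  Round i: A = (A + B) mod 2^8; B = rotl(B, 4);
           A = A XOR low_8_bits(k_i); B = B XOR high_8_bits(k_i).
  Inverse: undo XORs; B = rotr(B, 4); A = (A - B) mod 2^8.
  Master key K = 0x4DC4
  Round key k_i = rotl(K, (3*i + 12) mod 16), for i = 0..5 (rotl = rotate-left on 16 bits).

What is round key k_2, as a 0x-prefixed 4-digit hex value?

K = 0x4DC4
k_0 = rotl(K, (3*0+12) mod 16) = rotl(K, 12) = 0x44DC
k_1 = rotl(K, (3*1+12) mod 16) = rotl(K, 15) = 0x26E2
k_2 = rotl(K, (3*2+12) mod 16) = rotl(K, 2) = 0x3711

0x3711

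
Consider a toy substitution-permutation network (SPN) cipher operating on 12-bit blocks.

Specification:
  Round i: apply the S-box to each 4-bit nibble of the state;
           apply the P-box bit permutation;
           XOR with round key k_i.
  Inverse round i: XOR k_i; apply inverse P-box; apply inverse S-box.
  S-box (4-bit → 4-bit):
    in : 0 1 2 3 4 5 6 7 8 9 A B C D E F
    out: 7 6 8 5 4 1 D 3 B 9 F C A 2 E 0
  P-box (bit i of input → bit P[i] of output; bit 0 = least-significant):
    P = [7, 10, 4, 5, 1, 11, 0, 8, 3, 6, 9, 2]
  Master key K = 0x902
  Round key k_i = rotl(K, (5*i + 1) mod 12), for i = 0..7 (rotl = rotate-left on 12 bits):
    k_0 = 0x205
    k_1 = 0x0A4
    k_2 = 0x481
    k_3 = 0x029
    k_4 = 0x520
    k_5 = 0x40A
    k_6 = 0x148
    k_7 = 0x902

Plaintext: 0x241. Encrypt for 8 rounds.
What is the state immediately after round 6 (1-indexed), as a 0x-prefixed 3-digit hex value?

s_0 = plaintext = 0x241
s_1 = Round(s_0, k_0) = 0x610
s_2 = Round(s_1, k_1) = 0xE39
s_3 = Round(s_2, k_2) = 0x666
s_4 = Round(s_3, k_3) = 0x396
s_5 = Round(s_4, k_4) = 0x69A
s_6 = Round(s_5, k_5) = 0x3B4
s_7 = Round(s_6, k_6) = 0x251
s_8 = Round(s_7, k_7) = 0xD14

0x3B4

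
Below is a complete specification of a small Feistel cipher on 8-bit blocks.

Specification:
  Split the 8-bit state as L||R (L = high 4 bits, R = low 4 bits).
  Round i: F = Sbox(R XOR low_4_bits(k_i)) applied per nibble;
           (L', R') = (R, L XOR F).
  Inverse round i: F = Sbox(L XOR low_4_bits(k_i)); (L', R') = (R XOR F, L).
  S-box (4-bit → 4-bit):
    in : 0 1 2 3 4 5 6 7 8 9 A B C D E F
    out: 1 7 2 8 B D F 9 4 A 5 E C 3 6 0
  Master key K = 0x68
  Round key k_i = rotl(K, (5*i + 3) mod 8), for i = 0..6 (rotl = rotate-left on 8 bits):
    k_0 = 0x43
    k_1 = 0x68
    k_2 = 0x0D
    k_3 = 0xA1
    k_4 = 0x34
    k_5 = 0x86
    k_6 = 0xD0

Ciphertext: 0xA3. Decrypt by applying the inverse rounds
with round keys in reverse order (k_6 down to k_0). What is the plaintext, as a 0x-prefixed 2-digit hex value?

0xF4

s_0 = ciphertext = 0xA3
s_1 = InvRound(s_0, k_6) = 0x6A
s_2 = InvRound(s_1, k_5) = 0xB6
s_3 = InvRound(s_2, k_4) = 0x6B
s_4 = InvRound(s_3, k_3) = 0x26
s_5 = InvRound(s_4, k_2) = 0x62
s_6 = InvRound(s_5, k_1) = 0x46
s_7 = InvRound(s_6, k_0) = 0xF4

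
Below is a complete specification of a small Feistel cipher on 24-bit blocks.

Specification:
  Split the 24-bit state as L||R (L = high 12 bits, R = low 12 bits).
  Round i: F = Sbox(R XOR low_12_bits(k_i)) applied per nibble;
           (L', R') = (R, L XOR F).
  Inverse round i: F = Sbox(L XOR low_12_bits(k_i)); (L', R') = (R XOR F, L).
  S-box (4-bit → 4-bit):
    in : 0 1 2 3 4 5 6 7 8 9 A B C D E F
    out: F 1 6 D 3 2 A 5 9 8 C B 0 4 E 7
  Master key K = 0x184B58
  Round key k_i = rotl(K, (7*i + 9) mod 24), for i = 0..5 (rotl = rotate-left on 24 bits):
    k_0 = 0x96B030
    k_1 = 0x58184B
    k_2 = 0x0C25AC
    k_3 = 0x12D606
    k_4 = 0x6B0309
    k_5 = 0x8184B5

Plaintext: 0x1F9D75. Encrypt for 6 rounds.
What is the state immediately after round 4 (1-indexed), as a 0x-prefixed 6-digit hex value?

0x5F149F

s_0 = plaintext = 0x1F9D75
s_1 = Round(s_0, k_0) = 0xD755CB
s_2 = Round(s_1, k_1) = 0x5CB9EA
s_3 = Round(s_2, k_2) = 0x9EA5F1
s_4 = Round(s_3, k_3) = 0x5F149F
s_5 = Round(s_4, k_4) = 0x49F07B
s_6 = Round(s_5, k_5) = 0x07B791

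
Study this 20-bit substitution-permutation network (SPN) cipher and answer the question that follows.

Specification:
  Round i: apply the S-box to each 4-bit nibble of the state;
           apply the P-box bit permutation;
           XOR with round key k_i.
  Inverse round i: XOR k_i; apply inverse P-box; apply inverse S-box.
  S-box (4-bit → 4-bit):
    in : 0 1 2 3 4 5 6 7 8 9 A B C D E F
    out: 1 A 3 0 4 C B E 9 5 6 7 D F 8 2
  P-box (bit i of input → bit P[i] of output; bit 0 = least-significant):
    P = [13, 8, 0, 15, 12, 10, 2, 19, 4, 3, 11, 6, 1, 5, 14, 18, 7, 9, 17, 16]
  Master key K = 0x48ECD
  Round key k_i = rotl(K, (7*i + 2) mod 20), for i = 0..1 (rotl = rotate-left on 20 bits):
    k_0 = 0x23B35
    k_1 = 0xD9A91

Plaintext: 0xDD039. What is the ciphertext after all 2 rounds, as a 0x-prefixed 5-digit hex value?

s_0 = plaintext = 0xDD039
s_1 = Round(s_0, k_0) = 0x55986
s_2 = Round(s_1, k_1) = 0x26381

0x26381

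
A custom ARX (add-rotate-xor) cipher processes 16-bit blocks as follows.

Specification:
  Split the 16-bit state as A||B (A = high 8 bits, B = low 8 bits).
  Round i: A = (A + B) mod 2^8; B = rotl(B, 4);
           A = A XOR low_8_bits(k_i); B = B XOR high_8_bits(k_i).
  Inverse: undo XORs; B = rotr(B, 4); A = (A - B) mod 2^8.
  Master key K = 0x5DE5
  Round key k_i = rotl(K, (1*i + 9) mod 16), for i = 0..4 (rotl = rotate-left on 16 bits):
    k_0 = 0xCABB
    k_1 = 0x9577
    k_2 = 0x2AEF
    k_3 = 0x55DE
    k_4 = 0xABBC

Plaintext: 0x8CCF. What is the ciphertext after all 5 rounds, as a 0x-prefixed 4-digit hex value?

s_0 = plaintext = 0x8CCF
s_1 = Round(s_0, k_0) = 0xE036
s_2 = Round(s_1, k_1) = 0x61F6
s_3 = Round(s_2, k_2) = 0xB845
s_4 = Round(s_3, k_3) = 0x2301
s_5 = Round(s_4, k_4) = 0x98BB

0x98BB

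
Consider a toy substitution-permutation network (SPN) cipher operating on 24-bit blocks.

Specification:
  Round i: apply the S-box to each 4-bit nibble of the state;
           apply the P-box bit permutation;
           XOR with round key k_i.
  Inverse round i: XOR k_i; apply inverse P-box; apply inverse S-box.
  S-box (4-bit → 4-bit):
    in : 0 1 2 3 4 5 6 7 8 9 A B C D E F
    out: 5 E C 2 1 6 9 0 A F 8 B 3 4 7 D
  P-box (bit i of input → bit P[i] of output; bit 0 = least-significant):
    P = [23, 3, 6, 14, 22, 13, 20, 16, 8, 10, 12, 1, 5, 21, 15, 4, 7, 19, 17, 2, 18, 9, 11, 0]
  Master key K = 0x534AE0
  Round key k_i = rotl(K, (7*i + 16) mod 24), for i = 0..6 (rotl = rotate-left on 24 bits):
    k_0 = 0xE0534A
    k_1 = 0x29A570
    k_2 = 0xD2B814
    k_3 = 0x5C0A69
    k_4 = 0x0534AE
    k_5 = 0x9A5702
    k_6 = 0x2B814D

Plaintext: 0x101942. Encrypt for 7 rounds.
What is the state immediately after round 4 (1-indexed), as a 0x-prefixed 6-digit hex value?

0x505139

s_0 = plaintext = 0x101942
s_1 = Round(s_0, k_0) = 0x828C99
s_2 = Round(s_1, k_1) = 0xDAC22D
s_3 = Round(s_2, k_2) = 0xE3A072
s_4 = Round(s_3, k_3) = 0x505139
s_5 = Round(s_4, k_4) = 0xA7CA64
s_6 = Round(s_5, k_5) = 0x7B5721
s_7 = Round(s_6, k_6) = 0x124181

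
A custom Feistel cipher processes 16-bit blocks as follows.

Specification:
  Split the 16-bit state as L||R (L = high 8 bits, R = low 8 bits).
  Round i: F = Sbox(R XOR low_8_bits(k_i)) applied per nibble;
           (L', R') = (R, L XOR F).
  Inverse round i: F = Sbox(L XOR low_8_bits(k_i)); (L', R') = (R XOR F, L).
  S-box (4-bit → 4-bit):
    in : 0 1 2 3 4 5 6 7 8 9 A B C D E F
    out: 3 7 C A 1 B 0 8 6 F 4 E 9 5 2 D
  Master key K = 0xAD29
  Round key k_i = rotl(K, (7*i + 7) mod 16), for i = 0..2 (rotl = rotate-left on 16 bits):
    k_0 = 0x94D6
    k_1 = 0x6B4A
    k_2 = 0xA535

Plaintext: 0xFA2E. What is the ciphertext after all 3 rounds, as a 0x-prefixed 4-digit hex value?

0x2E52

s_0 = plaintext = 0xFA2E
s_1 = Round(s_0, k_0) = 0x2E2C
s_2 = Round(s_1, k_1) = 0x2C2E
s_3 = Round(s_2, k_2) = 0x2E52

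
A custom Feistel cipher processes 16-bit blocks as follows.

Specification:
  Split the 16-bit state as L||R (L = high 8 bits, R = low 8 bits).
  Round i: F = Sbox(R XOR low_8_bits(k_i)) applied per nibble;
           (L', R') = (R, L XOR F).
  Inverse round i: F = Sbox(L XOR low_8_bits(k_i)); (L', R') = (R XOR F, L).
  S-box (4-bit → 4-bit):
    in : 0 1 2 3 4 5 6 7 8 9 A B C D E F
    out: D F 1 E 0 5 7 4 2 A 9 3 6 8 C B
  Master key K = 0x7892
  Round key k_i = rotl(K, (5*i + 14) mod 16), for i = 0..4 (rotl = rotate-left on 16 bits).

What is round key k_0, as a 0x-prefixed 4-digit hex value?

K = 0x7892
k_0 = rotl(K, (5*0+14) mod 16) = rotl(K, 14) = 0x9E24

0x9E24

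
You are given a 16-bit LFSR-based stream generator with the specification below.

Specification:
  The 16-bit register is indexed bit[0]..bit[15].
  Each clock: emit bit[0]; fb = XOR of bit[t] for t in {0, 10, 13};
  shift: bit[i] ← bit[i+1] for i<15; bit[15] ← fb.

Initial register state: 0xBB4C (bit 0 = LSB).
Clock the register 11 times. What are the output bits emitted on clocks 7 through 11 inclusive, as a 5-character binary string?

10110

reg_0 = 0xBB4C
clock 1: out=0, reg = 0xDDA6
clock 2: out=0, reg = 0xEED3
clock 3: out=1, reg = 0xF769
clock 4: out=1, reg = 0xFBB4
clock 5: out=0, reg = 0xFDDA
clock 6: out=0, reg = 0x7EED
clock 7: out=1, reg = 0xBF76
clock 8: out=0, reg = 0x5FBB
clock 9: out=1, reg = 0x2FDD
clock 10: out=1, reg = 0x97EE
clock 11: out=0, reg = 0xCBF7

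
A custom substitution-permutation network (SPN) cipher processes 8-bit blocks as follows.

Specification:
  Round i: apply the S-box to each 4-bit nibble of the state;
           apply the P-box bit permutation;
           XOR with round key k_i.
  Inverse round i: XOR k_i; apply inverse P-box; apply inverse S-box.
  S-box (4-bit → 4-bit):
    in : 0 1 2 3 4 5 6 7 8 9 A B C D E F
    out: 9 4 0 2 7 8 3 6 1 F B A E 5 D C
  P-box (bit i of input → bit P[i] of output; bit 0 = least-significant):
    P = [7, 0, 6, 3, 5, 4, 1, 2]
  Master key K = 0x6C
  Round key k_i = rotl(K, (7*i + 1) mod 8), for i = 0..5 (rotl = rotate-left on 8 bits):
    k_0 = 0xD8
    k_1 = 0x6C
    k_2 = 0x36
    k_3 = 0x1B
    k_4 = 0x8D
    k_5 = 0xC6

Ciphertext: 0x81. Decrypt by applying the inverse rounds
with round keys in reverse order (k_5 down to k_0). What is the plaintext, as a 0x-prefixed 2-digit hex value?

s_0 = ciphertext = 0x81
s_1 = InvRound(s_0, k_5) = 0xF7
s_2 = InvRound(s_1, k_4) = 0x4F
s_3 = InvRound(s_2, k_3) = 0xB1
s_4 = InvRound(s_3, k_2) = 0xF6
s_5 = InvRound(s_4, k_1) = 0x70
s_6 = InvRound(s_5, k_0) = 0x80

0x80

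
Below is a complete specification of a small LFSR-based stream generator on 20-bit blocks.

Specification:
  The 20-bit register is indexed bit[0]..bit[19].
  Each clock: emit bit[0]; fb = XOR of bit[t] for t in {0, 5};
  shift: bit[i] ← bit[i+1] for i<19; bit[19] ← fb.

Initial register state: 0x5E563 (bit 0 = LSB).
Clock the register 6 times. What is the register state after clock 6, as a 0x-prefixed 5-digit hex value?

0x21795

reg_0 = 0x5E563
clock 1: out=1, reg = 0x2F2B1
clock 2: out=1, reg = 0x17958
clock 3: out=0, reg = 0x0BCAC
clock 4: out=0, reg = 0x85E56
clock 5: out=0, reg = 0x42F2B
clock 6: out=1, reg = 0x21795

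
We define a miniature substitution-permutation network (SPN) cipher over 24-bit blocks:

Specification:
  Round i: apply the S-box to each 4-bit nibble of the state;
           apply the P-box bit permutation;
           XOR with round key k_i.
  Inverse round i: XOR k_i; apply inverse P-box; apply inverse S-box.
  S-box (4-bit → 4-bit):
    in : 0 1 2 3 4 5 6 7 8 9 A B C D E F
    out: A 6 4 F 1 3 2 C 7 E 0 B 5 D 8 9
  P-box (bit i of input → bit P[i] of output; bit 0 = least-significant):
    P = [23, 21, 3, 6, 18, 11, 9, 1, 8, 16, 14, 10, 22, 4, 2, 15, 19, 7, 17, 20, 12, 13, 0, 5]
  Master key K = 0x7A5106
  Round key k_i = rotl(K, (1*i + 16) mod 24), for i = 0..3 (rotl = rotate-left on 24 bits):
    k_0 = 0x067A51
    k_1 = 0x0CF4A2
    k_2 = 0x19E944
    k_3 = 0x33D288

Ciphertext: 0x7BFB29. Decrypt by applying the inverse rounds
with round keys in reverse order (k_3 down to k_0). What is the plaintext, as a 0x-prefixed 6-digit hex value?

s_0 = ciphertext = 0x7BFB29
s_1 = InvRound(s_0, k_3) = 0x95446A
s_2 = InvRound(s_1, k_2) = 0x047FBC
s_3 = InvRound(s_2, k_1) = 0xA49492
s_4 = InvRound(s_3, k_0) = 0x11E79B

0x11E79B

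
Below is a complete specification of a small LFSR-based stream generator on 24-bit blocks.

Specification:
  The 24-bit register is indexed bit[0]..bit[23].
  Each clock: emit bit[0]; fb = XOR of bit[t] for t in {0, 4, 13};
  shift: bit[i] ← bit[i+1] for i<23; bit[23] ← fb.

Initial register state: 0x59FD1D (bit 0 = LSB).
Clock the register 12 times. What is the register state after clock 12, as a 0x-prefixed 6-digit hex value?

0x80359F

reg_0 = 0x59FD1D
clock 1: out=1, reg = 0xACFE8E
clock 2: out=0, reg = 0xD67F47
clock 3: out=1, reg = 0x6B3FA3
clock 4: out=1, reg = 0x359FD1
clock 5: out=1, reg = 0x1ACFE8
clock 6: out=0, reg = 0x0D67F4
clock 7: out=0, reg = 0x06B3FA
clock 8: out=0, reg = 0x0359FD
clock 9: out=1, reg = 0x01ACFE
clock 10: out=0, reg = 0x00D67F
clock 11: out=1, reg = 0x006B3F
clock 12: out=1, reg = 0x80359F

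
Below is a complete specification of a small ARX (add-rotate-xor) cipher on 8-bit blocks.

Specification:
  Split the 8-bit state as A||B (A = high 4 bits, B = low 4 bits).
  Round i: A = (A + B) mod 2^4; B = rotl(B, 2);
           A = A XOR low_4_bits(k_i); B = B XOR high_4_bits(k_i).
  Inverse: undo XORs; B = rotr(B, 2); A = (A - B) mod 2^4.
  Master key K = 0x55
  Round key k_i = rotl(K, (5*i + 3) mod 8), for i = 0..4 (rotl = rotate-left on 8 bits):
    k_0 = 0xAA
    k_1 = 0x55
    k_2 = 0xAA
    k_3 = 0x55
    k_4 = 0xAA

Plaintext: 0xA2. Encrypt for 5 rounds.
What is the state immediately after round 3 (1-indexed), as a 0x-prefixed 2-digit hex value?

0x0D

s_0 = plaintext = 0xA2
s_1 = Round(s_0, k_0) = 0x62
s_2 = Round(s_1, k_1) = 0xDD
s_3 = Round(s_2, k_2) = 0x0D
s_4 = Round(s_3, k_3) = 0x82
s_5 = Round(s_4, k_4) = 0x02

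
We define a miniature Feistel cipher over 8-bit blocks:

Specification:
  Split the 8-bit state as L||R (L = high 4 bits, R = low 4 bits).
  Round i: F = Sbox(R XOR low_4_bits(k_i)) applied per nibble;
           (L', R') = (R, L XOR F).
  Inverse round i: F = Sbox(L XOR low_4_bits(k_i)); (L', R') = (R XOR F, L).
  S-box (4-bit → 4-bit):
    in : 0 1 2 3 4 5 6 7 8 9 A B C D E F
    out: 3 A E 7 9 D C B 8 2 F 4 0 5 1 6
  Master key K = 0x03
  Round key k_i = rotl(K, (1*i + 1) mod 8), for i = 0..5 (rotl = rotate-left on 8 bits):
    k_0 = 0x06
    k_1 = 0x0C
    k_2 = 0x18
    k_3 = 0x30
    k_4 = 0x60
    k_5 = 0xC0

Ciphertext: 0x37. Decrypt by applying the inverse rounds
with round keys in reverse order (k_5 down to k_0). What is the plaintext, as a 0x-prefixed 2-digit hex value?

s_0 = ciphertext = 0x37
s_1 = InvRound(s_0, k_5) = 0x03
s_2 = InvRound(s_1, k_4) = 0x00
s_3 = InvRound(s_2, k_3) = 0x30
s_4 = InvRound(s_3, k_2) = 0x43
s_5 = InvRound(s_4, k_1) = 0xB4
s_6 = InvRound(s_5, k_0) = 0x1B

0x1B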